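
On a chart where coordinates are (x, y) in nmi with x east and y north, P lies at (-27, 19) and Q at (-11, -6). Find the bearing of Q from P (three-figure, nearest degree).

Δeast = -11 − -27 = 16.00; Δnorth = -6 − 19 = -25.00.
Bearing = atan2(Δeast, Δnorth) mod 360° = 147.38° ≈ 147°.

147°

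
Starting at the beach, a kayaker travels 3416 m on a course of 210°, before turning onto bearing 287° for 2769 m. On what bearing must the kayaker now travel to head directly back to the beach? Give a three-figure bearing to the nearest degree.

064°

Leg 1 (210°, 3416 m): east 3416 sin 210° = -1708.00, north 3416 cos 210° = -2958.34
Leg 2 (287°, 2769 m): east 2769 sin 287° = -2648.01, north 2769 cos 287° = 809.58
Net displacement: -4356.01 east, -2148.77 north. Direction back to start is (4356.01, 2148.77): bearing = atan2(4356.01, 2148.77) mod 360° = 63.74° ≈ 064°.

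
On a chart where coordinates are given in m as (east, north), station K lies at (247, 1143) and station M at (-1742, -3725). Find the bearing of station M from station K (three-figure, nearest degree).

202°

Δeast = -1742 − 247 = -1989.00; Δnorth = -3725 − 1143 = -4868.00.
Bearing = atan2(Δeast, Δnorth) mod 360° = 202.22° ≈ 202°.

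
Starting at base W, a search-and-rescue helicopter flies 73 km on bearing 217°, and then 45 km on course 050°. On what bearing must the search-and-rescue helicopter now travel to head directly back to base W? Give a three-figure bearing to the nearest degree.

018°

Leg 1 (217°, 73 km): east 73 sin 217° = -43.93, north 73 cos 217° = -58.30
Leg 2 (050°, 45 km): east 45 sin 50° = 34.47, north 45 cos 50° = 28.93
Net displacement: -9.46 east, -29.37 north. Direction back to start is (9.46, 29.37): bearing = atan2(9.46, 29.37) mod 360° = 17.85° ≈ 018°.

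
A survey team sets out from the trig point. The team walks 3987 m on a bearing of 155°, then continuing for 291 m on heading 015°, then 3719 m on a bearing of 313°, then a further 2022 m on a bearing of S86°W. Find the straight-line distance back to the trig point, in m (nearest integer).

Leg 1 (155°, 3987 m): east 3987 sin 155° = 1684.98, north 3987 cos 155° = -3613.45
Leg 2 (015°, 291 m): east 291 sin 15° = 75.32, north 291 cos 15° = 281.08
Leg 3 (313°, 3719 m): east 3719 sin 313° = -2719.90, north 3719 cos 313° = 2536.35
Leg 4 (S86°W, 2022 m): east 2022 sin 266° = -2017.07, north 2022 cos 266° = -141.05
Net: -2976.68 east, -937.06 north. Distance = √((-2976.68)² + (-937.06)²) = 3120.693 m.

3121 m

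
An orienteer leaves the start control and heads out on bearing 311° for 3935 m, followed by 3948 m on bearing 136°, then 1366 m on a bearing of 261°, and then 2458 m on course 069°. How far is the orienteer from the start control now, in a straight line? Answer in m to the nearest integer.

Leg 1 (311°, 3935 m): east 3935 sin 311° = -2969.78, north 3935 cos 311° = 2581.59
Leg 2 (136°, 3948 m): east 3948 sin 136° = 2742.51, north 3948 cos 136° = -2839.95
Leg 3 (261°, 1366 m): east 1366 sin 261° = -1349.18, north 1366 cos 261° = -213.69
Leg 4 (069°, 2458 m): east 2458 sin 69° = 2294.74, north 2458 cos 69° = 880.87
Net: 718.29 east, 408.82 north. Distance = √((718.29)² + (408.82)²) = 826.480 m.

826 m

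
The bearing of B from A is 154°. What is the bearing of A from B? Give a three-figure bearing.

334°

Back-bearing = 154° + 180° = 334°.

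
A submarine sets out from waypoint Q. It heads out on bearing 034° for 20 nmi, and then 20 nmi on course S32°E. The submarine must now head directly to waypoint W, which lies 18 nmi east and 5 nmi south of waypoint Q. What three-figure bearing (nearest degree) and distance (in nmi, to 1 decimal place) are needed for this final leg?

219°, 6.0 nmi

Leg 1 (034°, 20 nmi): east 20 sin 34° = 11.18, north 20 cos 34° = 16.58
Leg 2 (S32°E, 20 nmi): east 20 sin 148° = 10.60, north 20 cos 148° = -16.96
Current position: (21.78, -0.38). Target: (18, -5). Remaining: Δeast = -3.78, Δnorth = -4.62.
Bearing = atan2(-3.78, -4.62) mod 360° = 219.31°; distance = √((-3.78)² + (-4.62)²) = 5.971 nmi.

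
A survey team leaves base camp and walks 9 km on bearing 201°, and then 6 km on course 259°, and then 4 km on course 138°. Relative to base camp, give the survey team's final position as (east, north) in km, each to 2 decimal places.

(-6.44, -12.52)

Leg 1 (201°, 9 km): east 9 sin 201° = -3.23, north 9 cos 201° = -8.40
Leg 2 (259°, 6 km): east 6 sin 259° = -5.89, north 6 cos 259° = -1.14
Leg 3 (138°, 4 km): east 4 sin 138° = 2.68, north 4 cos 138° = -2.97
Summing: -6.44 km east, -12.52 km north → (-6.44, -12.52).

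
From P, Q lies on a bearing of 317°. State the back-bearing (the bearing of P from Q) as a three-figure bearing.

Back-bearing = 317° − 180° = 137°.

137°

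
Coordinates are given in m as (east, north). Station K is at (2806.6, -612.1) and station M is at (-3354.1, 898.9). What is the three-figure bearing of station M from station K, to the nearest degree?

284°

Δeast = -3354.1 − 2806.6 = -6160.70; Δnorth = 898.9 − -612.1 = 1511.00.
Bearing = atan2(Δeast, Δnorth) mod 360° = 283.78° ≈ 284°.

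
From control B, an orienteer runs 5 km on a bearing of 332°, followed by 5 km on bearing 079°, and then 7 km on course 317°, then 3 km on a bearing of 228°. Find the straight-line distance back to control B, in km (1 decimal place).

Leg 1 (332°, 5 km): east 5 sin 332° = -2.35, north 5 cos 332° = 4.41
Leg 2 (079°, 5 km): east 5 sin 79° = 4.91, north 5 cos 79° = 0.95
Leg 3 (317°, 7 km): east 7 sin 317° = -4.77, north 7 cos 317° = 5.12
Leg 4 (228°, 3 km): east 3 sin 228° = -2.23, north 3 cos 228° = -2.01
Net: -4.44 east, 8.48 north. Distance = √((-4.44)² + (8.48)²) = 9.574 km.

9.6 km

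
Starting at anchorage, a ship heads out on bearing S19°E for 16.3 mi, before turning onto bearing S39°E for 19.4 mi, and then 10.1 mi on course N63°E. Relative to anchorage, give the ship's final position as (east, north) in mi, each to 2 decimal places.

Leg 1 (S19°E, 16.3 mi): east 16.3 sin 161° = 5.31, north 16.3 cos 161° = -15.41
Leg 2 (S39°E, 19.4 mi): east 19.4 sin 141° = 12.21, north 19.4 cos 141° = -15.08
Leg 3 (N63°E, 10.1 mi): east 10.1 sin 63° = 9.00, north 10.1 cos 63° = 4.59
Summing: 26.51 mi east, -25.90 mi north → (26.51, -25.90).

(26.51, -25.90)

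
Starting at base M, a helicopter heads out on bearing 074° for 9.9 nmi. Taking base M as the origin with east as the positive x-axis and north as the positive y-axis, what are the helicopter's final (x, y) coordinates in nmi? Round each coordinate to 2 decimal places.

Leg 1 (074°, 9.9 nmi): east 9.9 sin 74° = 9.52, north 9.9 cos 74° = 2.73
Summing: 9.52 nmi east, 2.73 nmi north → (9.52, 2.73).

(9.52, 2.73)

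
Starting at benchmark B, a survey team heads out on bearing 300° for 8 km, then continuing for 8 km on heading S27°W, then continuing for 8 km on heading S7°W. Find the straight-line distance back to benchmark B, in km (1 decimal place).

Leg 1 (300°, 8 km): east 8 sin 300° = -6.93, north 8 cos 300° = 4.00
Leg 2 (S27°W, 8 km): east 8 sin 207° = -3.63, north 8 cos 207° = -7.13
Leg 3 (S7°W, 8 km): east 8 sin 187° = -0.97, north 8 cos 187° = -7.94
Net: -11.54 east, -11.07 north. Distance = √((-11.54)² + (-11.07)²) = 15.986 km.

16.0 km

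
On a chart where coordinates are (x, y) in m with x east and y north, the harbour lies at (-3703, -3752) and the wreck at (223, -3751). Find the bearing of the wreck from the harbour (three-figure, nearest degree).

090°

Δeast = 223 − -3703 = 3926.00; Δnorth = -3751 − -3752 = 1.00.
Bearing = atan2(Δeast, Δnorth) mod 360° = 89.99° ≈ 090°.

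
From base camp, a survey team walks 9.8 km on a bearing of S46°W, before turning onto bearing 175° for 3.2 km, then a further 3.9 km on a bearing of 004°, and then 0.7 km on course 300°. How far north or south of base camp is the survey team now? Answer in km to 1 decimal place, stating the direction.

Leg 1 (S46°W, 9.8 km): east 9.8 sin 226° = -7.05, north 9.8 cos 226° = -6.81
Leg 2 (175°, 3.2 km): east 3.2 sin 175° = 0.28, north 3.2 cos 175° = -3.19
Leg 3 (004°, 3.9 km): east 3.9 sin 4° = 0.27, north 3.9 cos 4° = 3.89
Leg 4 (300°, 0.7 km): east 0.7 sin 300° = -0.61, north 0.7 cos 300° = 0.35
Net north component: -5.75 km.

5.8 km south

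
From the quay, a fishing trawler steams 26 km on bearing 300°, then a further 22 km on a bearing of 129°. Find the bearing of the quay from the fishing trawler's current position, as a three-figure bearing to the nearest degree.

081°

Leg 1 (300°, 26 km): east 26 sin 300° = -22.52, north 26 cos 300° = 13.00
Leg 2 (129°, 22 km): east 22 sin 129° = 17.10, north 22 cos 129° = -13.85
Net displacement: -5.42 east, -0.85 north. Direction back to start is (5.42, 0.85): bearing = atan2(5.42, 0.85) mod 360° = 81.14° ≈ 081°.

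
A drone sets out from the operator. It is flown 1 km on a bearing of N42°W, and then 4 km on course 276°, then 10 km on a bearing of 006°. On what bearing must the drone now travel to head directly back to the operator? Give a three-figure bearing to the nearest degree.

Leg 1 (N42°W, 1 km): east 1 sin 318° = -0.67, north 1 cos 318° = 0.74
Leg 2 (276°, 4 km): east 4 sin 276° = -3.98, north 4 cos 276° = 0.42
Leg 3 (006°, 10 km): east 10 sin 6° = 1.05, north 10 cos 6° = 9.95
Net displacement: -3.60 east, 11.11 north. Direction back to start is (3.60, -11.11): bearing = atan2(3.60, -11.11) mod 360° = 162.03° ≈ 162°.

162°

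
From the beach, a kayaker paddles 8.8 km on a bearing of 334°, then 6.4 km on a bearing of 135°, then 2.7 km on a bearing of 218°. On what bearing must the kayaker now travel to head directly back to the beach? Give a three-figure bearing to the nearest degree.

Leg 1 (334°, 8.8 km): east 8.8 sin 334° = -3.86, north 8.8 cos 334° = 7.91
Leg 2 (135°, 6.4 km): east 6.4 sin 135° = 4.53, north 6.4 cos 135° = -4.53
Leg 3 (218°, 2.7 km): east 2.7 sin 218° = -1.66, north 2.7 cos 218° = -2.13
Net displacement: -0.99 east, 1.26 north. Direction back to start is (0.99, -1.26): bearing = atan2(0.99, -1.26) mod 360° = 141.63° ≈ 142°.

142°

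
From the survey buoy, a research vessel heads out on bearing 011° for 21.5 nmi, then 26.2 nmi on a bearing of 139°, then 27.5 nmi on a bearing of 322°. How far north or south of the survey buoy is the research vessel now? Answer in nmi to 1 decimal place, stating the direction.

23.0 nmi north

Leg 1 (011°, 21.5 nmi): east 21.5 sin 11° = 4.10, north 21.5 cos 11° = 21.10
Leg 2 (139°, 26.2 nmi): east 26.2 sin 139° = 17.19, north 26.2 cos 139° = -19.77
Leg 3 (322°, 27.5 nmi): east 27.5 sin 322° = -16.93, north 27.5 cos 322° = 21.67
Net north component: 23.00 nmi.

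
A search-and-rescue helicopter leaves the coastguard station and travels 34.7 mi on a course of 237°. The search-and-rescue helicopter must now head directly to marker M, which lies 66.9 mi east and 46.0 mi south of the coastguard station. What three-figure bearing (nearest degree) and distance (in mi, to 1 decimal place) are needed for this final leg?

106°, 99.8 mi

Leg 1 (237°, 34.7 mi): east 34.7 sin 237° = -29.10, north 34.7 cos 237° = -18.90
Current position: (-29.10, -18.90). Target: (66.9, -46.0). Remaining: Δeast = 96.00, Δnorth = -27.10.
Bearing = atan2(96.00, -27.10) mod 360° = 105.76°; distance = √((96.00)² + (-27.10)²) = 99.754 mi.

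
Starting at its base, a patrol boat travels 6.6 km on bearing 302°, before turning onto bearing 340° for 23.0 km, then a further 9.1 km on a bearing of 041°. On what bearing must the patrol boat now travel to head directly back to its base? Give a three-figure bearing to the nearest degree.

Leg 1 (302°, 6.6 km): east 6.6 sin 302° = -5.60, north 6.6 cos 302° = 3.50
Leg 2 (340°, 23.0 km): east 23.0 sin 340° = -7.87, north 23.0 cos 340° = 21.61
Leg 3 (041°, 9.1 km): east 9.1 sin 41° = 5.97, north 9.1 cos 41° = 6.87
Net displacement: -7.49 east, 31.98 north. Direction back to start is (7.49, -31.98): bearing = atan2(7.49, -31.98) mod 360° = 166.81° ≈ 167°.

167°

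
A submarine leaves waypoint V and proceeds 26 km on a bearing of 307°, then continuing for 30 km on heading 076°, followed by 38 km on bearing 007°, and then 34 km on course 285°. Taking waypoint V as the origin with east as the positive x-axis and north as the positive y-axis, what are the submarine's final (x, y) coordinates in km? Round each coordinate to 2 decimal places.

(-19.87, 69.42)

Leg 1 (307°, 26 km): east 26 sin 307° = -20.76, north 26 cos 307° = 15.65
Leg 2 (076°, 30 km): east 30 sin 76° = 29.11, north 30 cos 76° = 7.26
Leg 3 (007°, 38 km): east 38 sin 7° = 4.63, north 38 cos 7° = 37.72
Leg 4 (285°, 34 km): east 34 sin 285° = -32.84, north 34 cos 285° = 8.80
Summing: -19.87 km east, 69.42 km north → (-19.87, 69.42).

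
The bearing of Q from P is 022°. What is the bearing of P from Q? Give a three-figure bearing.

Back-bearing = 022° + 180° = 202°.

202°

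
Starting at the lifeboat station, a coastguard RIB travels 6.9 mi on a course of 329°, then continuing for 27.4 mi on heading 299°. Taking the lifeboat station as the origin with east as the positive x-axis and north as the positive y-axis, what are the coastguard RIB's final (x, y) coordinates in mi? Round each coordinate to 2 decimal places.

Leg 1 (329°, 6.9 mi): east 6.9 sin 329° = -3.55, north 6.9 cos 329° = 5.91
Leg 2 (299°, 27.4 mi): east 27.4 sin 299° = -23.96, north 27.4 cos 299° = 13.28
Summing: -27.52 mi east, 19.20 mi north → (-27.52, 19.20).

(-27.52, 19.20)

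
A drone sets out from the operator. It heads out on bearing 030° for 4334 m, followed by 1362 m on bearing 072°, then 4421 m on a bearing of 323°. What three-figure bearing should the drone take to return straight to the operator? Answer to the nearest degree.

186°

Leg 1 (030°, 4334 m): east 4334 sin 30° = 2167.00, north 4334 cos 30° = 3753.35
Leg 2 (072°, 1362 m): east 1362 sin 72° = 1295.34, north 1362 cos 72° = 420.88
Leg 3 (323°, 4421 m): east 4421 sin 323° = -2660.62, north 4421 cos 323° = 3530.77
Net displacement: 801.71 east, 7705.00 north. Direction back to start is (-801.71, -7705.00): bearing = atan2(-801.71, -7705.00) mod 360° = 185.94° ≈ 186°.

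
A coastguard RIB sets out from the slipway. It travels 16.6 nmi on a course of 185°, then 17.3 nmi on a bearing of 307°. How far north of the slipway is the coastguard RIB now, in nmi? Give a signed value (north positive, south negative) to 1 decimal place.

-6.1 nmi

Leg 1 (185°, 16.6 nmi): east 16.6 sin 185° = -1.45, north 16.6 cos 185° = -16.54
Leg 2 (307°, 17.3 nmi): east 17.3 sin 307° = -13.82, north 17.3 cos 307° = 10.41
Net north component: -6.13 nmi.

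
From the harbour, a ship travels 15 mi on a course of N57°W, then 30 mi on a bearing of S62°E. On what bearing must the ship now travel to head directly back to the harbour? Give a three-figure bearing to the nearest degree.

293°

Leg 1 (N57°W, 15 mi): east 15 sin 303° = -12.58, north 15 cos 303° = 8.17
Leg 2 (S62°E, 30 mi): east 30 sin 118° = 26.49, north 30 cos 118° = -14.08
Net displacement: 13.91 east, -5.91 north. Direction back to start is (-13.91, 5.91): bearing = atan2(-13.91, 5.91) mod 360° = 293.04° ≈ 293°.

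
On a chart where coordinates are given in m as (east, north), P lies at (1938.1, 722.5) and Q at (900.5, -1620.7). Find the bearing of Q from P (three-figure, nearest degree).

Δeast = 900.5 − 1938.1 = -1037.60; Δnorth = -1620.7 − 722.5 = -2343.20.
Bearing = atan2(Δeast, Δnorth) mod 360° = 203.88° ≈ 204°.

204°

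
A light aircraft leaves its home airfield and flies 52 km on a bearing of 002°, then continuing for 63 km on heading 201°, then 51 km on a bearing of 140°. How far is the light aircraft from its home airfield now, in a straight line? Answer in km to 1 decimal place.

Leg 1 (002°, 52 km): east 52 sin 2° = 1.81, north 52 cos 2° = 51.97
Leg 2 (201°, 63 km): east 63 sin 201° = -22.58, north 63 cos 201° = -58.82
Leg 3 (140°, 51 km): east 51 sin 140° = 32.78, north 51 cos 140° = -39.07
Net: 12.02 east, -45.92 north. Distance = √((12.02)² + (-45.92)²) = 47.463 km.

47.5 km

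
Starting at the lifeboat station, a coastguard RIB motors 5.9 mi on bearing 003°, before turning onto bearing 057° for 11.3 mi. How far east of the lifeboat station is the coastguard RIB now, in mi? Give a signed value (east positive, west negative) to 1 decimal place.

Leg 1 (003°, 5.9 mi): east 5.9 sin 3° = 0.31, north 5.9 cos 3° = 5.89
Leg 2 (057°, 11.3 mi): east 11.3 sin 57° = 9.48, north 11.3 cos 57° = 6.15
Net east component: 9.79 mi.

9.8 mi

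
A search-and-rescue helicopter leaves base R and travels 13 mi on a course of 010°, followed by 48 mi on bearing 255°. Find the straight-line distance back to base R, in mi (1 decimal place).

Leg 1 (010°, 13 mi): east 13 sin 10° = 2.26, north 13 cos 10° = 12.80
Leg 2 (255°, 48 mi): east 48 sin 255° = -46.36, north 48 cos 255° = -12.42
Net: -44.11 east, 0.38 north. Distance = √((-44.11)² + (0.38)²) = 44.109 mi.

44.1 mi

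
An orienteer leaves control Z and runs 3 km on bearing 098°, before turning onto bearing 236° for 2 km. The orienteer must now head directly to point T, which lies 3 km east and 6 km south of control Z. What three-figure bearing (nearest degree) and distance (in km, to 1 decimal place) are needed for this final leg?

Leg 1 (098°, 3 km): east 3 sin 98° = 2.97, north 3 cos 98° = -0.42
Leg 2 (236°, 2 km): east 2 sin 236° = -1.66, north 2 cos 236° = -1.12
Current position: (1.31, -1.54). Target: (3, -6). Remaining: Δeast = 1.69, Δnorth = -4.46.
Bearing = atan2(1.69, -4.46) mod 360° = 159.30°; distance = √((1.69)² + (-4.46)²) = 4.772 km.

159°, 4.8 km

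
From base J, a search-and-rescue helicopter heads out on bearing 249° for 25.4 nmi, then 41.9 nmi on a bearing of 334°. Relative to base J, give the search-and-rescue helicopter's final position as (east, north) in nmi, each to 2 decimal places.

Leg 1 (249°, 25.4 nmi): east 25.4 sin 249° = -23.71, north 25.4 cos 249° = -9.10
Leg 2 (334°, 41.9 nmi): east 41.9 sin 334° = -18.37, north 41.9 cos 334° = 37.66
Summing: -42.08 nmi east, 28.56 nmi north → (-42.08, 28.56).

(-42.08, 28.56)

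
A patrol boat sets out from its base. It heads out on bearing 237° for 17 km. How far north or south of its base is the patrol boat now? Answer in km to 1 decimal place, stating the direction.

9.3 km south

Leg 1 (237°, 17 km): east 17 sin 237° = -14.26, north 17 cos 237° = -9.26
Net north component: -9.26 km.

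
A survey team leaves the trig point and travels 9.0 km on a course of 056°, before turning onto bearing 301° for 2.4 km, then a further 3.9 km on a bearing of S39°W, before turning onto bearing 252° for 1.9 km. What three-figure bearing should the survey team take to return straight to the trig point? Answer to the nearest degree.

Leg 1 (056°, 9.0 km): east 9.0 sin 56° = 7.46, north 9.0 cos 56° = 5.03
Leg 2 (301°, 2.4 km): east 2.4 sin 301° = -2.06, north 2.4 cos 301° = 1.24
Leg 3 (S39°W, 3.9 km): east 3.9 sin 219° = -2.45, north 3.9 cos 219° = -3.03
Leg 4 (252°, 1.9 km): east 1.9 sin 252° = -1.81, north 1.9 cos 252° = -0.59
Net displacement: 1.14 east, 2.65 north. Direction back to start is (-1.14, -2.65): bearing = atan2(-1.14, -2.65) mod 360° = 203.32° ≈ 203°.

203°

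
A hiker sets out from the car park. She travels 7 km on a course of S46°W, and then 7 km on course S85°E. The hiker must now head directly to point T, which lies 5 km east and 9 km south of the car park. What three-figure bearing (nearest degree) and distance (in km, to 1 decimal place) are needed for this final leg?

139°, 4.7 km

Leg 1 (S46°W, 7 km): east 7 sin 226° = -5.04, north 7 cos 226° = -4.86
Leg 2 (S85°E, 7 km): east 7 sin 95° = 6.97, north 7 cos 95° = -0.61
Current position: (1.94, -5.47). Target: (5, -9). Remaining: Δeast = 3.06, Δnorth = -3.53.
Bearing = atan2(3.06, -3.53) mod 360° = 139.04°; distance = √((3.06)² + (-3.53)²) = 4.671 km.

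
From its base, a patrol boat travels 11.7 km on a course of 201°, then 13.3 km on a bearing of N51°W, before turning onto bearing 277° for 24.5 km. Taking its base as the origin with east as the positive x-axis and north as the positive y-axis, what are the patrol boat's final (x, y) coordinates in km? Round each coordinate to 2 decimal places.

Leg 1 (201°, 11.7 km): east 11.7 sin 201° = -4.19, north 11.7 cos 201° = -10.92
Leg 2 (N51°W, 13.3 km): east 13.3 sin 309° = -10.34, north 13.3 cos 309° = 8.37
Leg 3 (277°, 24.5 km): east 24.5 sin 277° = -24.32, north 24.5 cos 277° = 2.99
Summing: -38.85 km east, 0.43 km north → (-38.85, 0.43).

(-38.85, 0.43)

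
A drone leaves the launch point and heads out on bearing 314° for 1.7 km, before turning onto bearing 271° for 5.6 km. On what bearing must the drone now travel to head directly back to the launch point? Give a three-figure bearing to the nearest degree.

Leg 1 (314°, 1.7 km): east 1.7 sin 314° = -1.22, north 1.7 cos 314° = 1.18
Leg 2 (271°, 5.6 km): east 5.6 sin 271° = -5.60, north 5.6 cos 271° = 0.10
Net displacement: -6.82 east, 1.28 north. Direction back to start is (6.82, -1.28): bearing = atan2(6.82, -1.28) mod 360° = 100.62° ≈ 101°.

101°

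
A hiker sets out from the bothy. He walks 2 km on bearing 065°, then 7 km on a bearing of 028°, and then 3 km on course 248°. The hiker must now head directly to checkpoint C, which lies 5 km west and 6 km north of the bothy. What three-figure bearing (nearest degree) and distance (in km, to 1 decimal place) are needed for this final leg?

271°, 7.3 km

Leg 1 (065°, 2 km): east 2 sin 65° = 1.81, north 2 cos 65° = 0.85
Leg 2 (028°, 7 km): east 7 sin 28° = 3.29, north 7 cos 28° = 6.18
Leg 3 (248°, 3 km): east 3 sin 248° = -2.78, north 3 cos 248° = -1.12
Current position: (2.32, 5.90). Target: (-5, 6). Remaining: Δeast = -7.32, Δnorth = 0.10.
Bearing = atan2(-7.32, 0.10) mod 360° = 270.77°; distance = √((-7.32)² + (0.10)²) = 7.318 km.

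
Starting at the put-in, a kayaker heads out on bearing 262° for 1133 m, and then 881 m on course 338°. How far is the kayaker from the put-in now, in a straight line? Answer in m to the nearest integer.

Leg 1 (262°, 1133 m): east 1133 sin 262° = -1121.97, north 1133 cos 262° = -157.68
Leg 2 (338°, 881 m): east 881 sin 338° = -330.03, north 881 cos 338° = 816.85
Net: -1452.00 east, 659.17 north. Distance = √((-1452.00)² + (659.17)²) = 1594.619 m.

1595 m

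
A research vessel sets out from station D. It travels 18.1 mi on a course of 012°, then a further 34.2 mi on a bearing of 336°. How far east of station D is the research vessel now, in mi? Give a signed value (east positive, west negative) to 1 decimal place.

-10.1 mi

Leg 1 (012°, 18.1 mi): east 18.1 sin 12° = 3.76, north 18.1 cos 12° = 17.70
Leg 2 (336°, 34.2 mi): east 34.2 sin 336° = -13.91, north 34.2 cos 336° = 31.24
Net east component: -10.15 mi.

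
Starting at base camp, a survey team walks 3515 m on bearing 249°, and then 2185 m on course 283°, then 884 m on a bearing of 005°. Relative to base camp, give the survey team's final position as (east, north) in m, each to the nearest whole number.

(-5333, 112)

Leg 1 (249°, 3515 m): east 3515 sin 249° = -3281.54, north 3515 cos 249° = -1259.66
Leg 2 (283°, 2185 m): east 2185 sin 283° = -2129.00, north 2185 cos 283° = 491.52
Leg 3 (005°, 884 m): east 884 sin 5° = 77.05, north 884 cos 5° = 880.64
Summing: -5333.49 m east, 112.49 m north → (-5333, 112).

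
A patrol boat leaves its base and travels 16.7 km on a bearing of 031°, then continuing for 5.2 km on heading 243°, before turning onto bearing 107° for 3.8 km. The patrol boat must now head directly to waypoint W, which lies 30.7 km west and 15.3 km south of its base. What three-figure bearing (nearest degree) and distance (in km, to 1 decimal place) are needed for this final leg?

Leg 1 (031°, 16.7 km): east 16.7 sin 31° = 8.60, north 16.7 cos 31° = 14.31
Leg 2 (243°, 5.2 km): east 5.2 sin 243° = -4.63, north 5.2 cos 243° = -2.36
Leg 3 (107°, 3.8 km): east 3.8 sin 107° = 3.63, north 3.8 cos 107° = -1.11
Current position: (7.60, 10.84). Target: (-30.7, -15.3). Remaining: Δeast = -38.30, Δnorth = -26.14.
Bearing = atan2(-38.30, -26.14) mod 360° = 235.68°; distance = √((-38.30)² + (-26.14)²) = 46.373 km.

236°, 46.4 km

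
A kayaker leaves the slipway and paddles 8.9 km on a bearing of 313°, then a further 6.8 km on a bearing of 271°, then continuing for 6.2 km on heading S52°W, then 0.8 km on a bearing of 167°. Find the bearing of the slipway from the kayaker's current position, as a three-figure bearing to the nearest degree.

095°

Leg 1 (313°, 8.9 km): east 8.9 sin 313° = -6.51, north 8.9 cos 313° = 6.07
Leg 2 (271°, 6.8 km): east 6.8 sin 271° = -6.80, north 6.8 cos 271° = 0.12
Leg 3 (S52°W, 6.2 km): east 6.2 sin 232° = -4.89, north 6.2 cos 232° = -3.82
Leg 4 (167°, 0.8 km): east 0.8 sin 167° = 0.18, north 0.8 cos 167° = -0.78
Net displacement: -18.01 east, 1.59 north. Direction back to start is (18.01, -1.59): bearing = atan2(18.01, -1.59) mod 360° = 95.05° ≈ 095°.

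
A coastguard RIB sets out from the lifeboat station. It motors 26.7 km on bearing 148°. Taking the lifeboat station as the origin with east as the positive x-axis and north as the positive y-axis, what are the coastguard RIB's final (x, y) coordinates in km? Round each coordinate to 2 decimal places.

(14.15, -22.64)

Leg 1 (148°, 26.7 km): east 26.7 sin 148° = 14.15, north 26.7 cos 148° = -22.64
Summing: 14.15 km east, -22.64 km north → (14.15, -22.64).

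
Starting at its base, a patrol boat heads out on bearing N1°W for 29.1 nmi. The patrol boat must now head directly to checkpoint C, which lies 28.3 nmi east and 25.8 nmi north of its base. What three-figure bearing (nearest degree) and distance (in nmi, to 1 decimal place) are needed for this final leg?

Leg 1 (N1°W, 29.1 nmi): east 29.1 sin 359° = -0.51, north 29.1 cos 359° = 29.10
Current position: (-0.51, 29.10). Target: (28.3, 25.8). Remaining: Δeast = 28.81, Δnorth = -3.30.
Bearing = atan2(28.81, -3.30) mod 360° = 96.53°; distance = √((28.81)² + (-3.30)²) = 28.996 nmi.

097°, 29.0 nmi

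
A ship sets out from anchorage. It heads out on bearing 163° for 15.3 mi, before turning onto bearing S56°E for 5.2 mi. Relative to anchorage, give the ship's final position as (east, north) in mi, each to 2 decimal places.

Leg 1 (163°, 15.3 mi): east 15.3 sin 163° = 4.47, north 15.3 cos 163° = -14.63
Leg 2 (S56°E, 5.2 mi): east 5.2 sin 124° = 4.31, north 5.2 cos 124° = -2.91
Summing: 8.78 mi east, -17.54 mi north → (8.78, -17.54).

(8.78, -17.54)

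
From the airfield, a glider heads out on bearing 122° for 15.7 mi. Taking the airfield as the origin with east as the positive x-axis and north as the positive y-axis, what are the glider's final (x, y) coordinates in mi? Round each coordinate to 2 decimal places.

(13.31, -8.32)

Leg 1 (122°, 15.7 mi): east 15.7 sin 122° = 13.31, north 15.7 cos 122° = -8.32
Summing: 13.31 mi east, -8.32 mi north → (13.31, -8.32).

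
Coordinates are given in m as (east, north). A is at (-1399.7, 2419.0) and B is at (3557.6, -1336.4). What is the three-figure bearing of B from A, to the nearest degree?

Δeast = 3557.6 − -1399.7 = 4957.30; Δnorth = -1336.4 − 2419.0 = -3755.40.
Bearing = atan2(Δeast, Δnorth) mod 360° = 127.15° ≈ 127°.

127°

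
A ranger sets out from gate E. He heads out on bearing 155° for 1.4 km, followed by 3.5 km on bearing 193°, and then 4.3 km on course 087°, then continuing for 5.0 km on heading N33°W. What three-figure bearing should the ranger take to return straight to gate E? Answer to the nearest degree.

281°

Leg 1 (155°, 1.4 km): east 1.4 sin 155° = 0.59, north 1.4 cos 155° = -1.27
Leg 2 (193°, 3.5 km): east 3.5 sin 193° = -0.79, north 3.5 cos 193° = -3.41
Leg 3 (087°, 4.3 km): east 4.3 sin 87° = 4.29, north 4.3 cos 87° = 0.23
Leg 4 (N33°W, 5.0 km): east 5.0 sin 327° = -2.72, north 5.0 cos 327° = 4.19
Net displacement: 1.38 east, -0.26 north. Direction back to start is (-1.38, 0.26): bearing = atan2(-1.38, 0.26) mod 360° = 280.74° ≈ 281°.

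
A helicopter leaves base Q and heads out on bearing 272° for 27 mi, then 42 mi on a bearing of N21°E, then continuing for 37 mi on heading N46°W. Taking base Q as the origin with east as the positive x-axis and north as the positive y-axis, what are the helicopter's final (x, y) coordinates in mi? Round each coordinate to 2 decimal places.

Leg 1 (272°, 27 mi): east 27 sin 272° = -26.98, north 27 cos 272° = 0.94
Leg 2 (N21°E, 42 mi): east 42 sin 21° = 15.05, north 42 cos 21° = 39.21
Leg 3 (N46°W, 37 mi): east 37 sin 314° = -26.62, north 37 cos 314° = 25.70
Summing: -38.55 mi east, 65.86 mi north → (-38.55, 65.86).

(-38.55, 65.86)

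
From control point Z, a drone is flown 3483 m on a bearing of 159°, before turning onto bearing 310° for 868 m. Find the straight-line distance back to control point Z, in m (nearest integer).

Leg 1 (159°, 3483 m): east 3483 sin 159° = 1248.20, north 3483 cos 159° = -3251.66
Leg 2 (310°, 868 m): east 868 sin 310° = -664.93, north 868 cos 310° = 557.94
Net: 583.27 east, -2693.72 north. Distance = √((583.27)² + (-2693.72)²) = 2756.145 m.

2756 m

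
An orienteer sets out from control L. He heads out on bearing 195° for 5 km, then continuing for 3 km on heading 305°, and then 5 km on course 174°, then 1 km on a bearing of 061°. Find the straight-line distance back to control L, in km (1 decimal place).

8.0 km

Leg 1 (195°, 5 km): east 5 sin 195° = -1.29, north 5 cos 195° = -4.83
Leg 2 (305°, 3 km): east 3 sin 305° = -2.46, north 3 cos 305° = 1.72
Leg 3 (174°, 5 km): east 5 sin 174° = 0.52, north 5 cos 174° = -4.97
Leg 4 (061°, 1 km): east 1 sin 61° = 0.87, north 1 cos 61° = 0.48
Net: -2.35 east, -7.60 north. Distance = √((-2.35)² + (-7.60)²) = 7.953 km.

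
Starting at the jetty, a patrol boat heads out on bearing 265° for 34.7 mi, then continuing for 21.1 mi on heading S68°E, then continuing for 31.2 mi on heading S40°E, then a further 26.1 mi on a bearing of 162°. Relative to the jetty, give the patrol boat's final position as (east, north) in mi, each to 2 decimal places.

Leg 1 (265°, 34.7 mi): east 34.7 sin 265° = -34.57, north 34.7 cos 265° = -3.02
Leg 2 (S68°E, 21.1 mi): east 21.1 sin 112° = 19.56, north 21.1 cos 112° = -7.90
Leg 3 (S40°E, 31.2 mi): east 31.2 sin 140° = 20.05, north 31.2 cos 140° = -23.90
Leg 4 (162°, 26.1 mi): east 26.1 sin 162° = 8.07, north 26.1 cos 162° = -24.82
Summing: 13.12 mi east, -59.65 mi north → (13.12, -59.65).

(13.12, -59.65)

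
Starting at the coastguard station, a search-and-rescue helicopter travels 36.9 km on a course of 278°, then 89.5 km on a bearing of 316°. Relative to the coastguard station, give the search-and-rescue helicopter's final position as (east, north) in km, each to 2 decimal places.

Leg 1 (278°, 36.9 km): east 36.9 sin 278° = -36.54, north 36.9 cos 278° = 5.14
Leg 2 (316°, 89.5 km): east 89.5 sin 316° = -62.17, north 89.5 cos 316° = 64.38
Summing: -98.71 km east, 69.52 km north → (-98.71, 69.52).

(-98.71, 69.52)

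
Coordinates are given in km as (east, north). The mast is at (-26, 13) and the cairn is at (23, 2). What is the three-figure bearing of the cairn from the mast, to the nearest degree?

Δeast = 23 − -26 = 49.00; Δnorth = 2 − 13 = -11.00.
Bearing = atan2(Δeast, Δnorth) mod 360° = 102.65° ≈ 103°.

103°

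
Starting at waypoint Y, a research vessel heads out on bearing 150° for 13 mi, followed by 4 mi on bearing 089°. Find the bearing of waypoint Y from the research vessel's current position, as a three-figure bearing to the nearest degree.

317°

Leg 1 (150°, 13 mi): east 13 sin 150° = 6.50, north 13 cos 150° = -11.26
Leg 2 (089°, 4 mi): east 4 sin 89° = 4.00, north 4 cos 89° = 0.07
Net displacement: 10.50 east, -11.19 north. Direction back to start is (-10.50, 11.19): bearing = atan2(-10.50, 11.19) mod 360° = 316.82° ≈ 317°.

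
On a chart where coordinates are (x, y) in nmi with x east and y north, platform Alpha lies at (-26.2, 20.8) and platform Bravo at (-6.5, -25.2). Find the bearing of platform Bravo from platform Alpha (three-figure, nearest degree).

Δeast = -6.5 − -26.2 = 19.70; Δnorth = -25.2 − 20.8 = -46.00.
Bearing = atan2(Δeast, Δnorth) mod 360° = 156.82° ≈ 157°.

157°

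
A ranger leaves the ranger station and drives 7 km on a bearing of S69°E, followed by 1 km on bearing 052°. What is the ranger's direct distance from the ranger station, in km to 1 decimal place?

Leg 1 (S69°E, 7 km): east 7 sin 111° = 6.54, north 7 cos 111° = -2.51
Leg 2 (052°, 1 km): east 1 sin 52° = 0.79, north 1 cos 52° = 0.62
Net: 7.32 east, -1.89 north. Distance = √((7.32)² + (-1.89)²) = 7.564 km.

7.6 km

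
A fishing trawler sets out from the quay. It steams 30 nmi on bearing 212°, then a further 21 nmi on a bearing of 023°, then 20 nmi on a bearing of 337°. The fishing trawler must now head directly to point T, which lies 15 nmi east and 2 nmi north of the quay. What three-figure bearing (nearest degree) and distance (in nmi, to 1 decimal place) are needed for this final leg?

Leg 1 (212°, 30 nmi): east 30 sin 212° = -15.90, north 30 cos 212° = -25.44
Leg 2 (023°, 21 nmi): east 21 sin 23° = 8.21, north 21 cos 23° = 19.33
Leg 3 (337°, 20 nmi): east 20 sin 337° = -7.81, north 20 cos 337° = 18.41
Current position: (-15.51, 12.30). Target: (15, 2). Remaining: Δeast = 30.51, Δnorth = -10.30.
Bearing = atan2(30.51, -10.30) mod 360° = 108.65°; distance = √((30.51)² + (-10.30)²) = 32.198 nmi.

109°, 32.2 nmi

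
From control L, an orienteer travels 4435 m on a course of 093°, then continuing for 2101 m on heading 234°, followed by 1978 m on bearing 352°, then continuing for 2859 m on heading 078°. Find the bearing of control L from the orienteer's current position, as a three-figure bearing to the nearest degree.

Leg 1 (093°, 4435 m): east 4435 sin 93° = 4428.92, north 4435 cos 93° = -232.11
Leg 2 (234°, 2101 m): east 2101 sin 234° = -1699.74, north 2101 cos 234° = -1234.94
Leg 3 (352°, 1978 m): east 1978 sin 352° = -275.28, north 1978 cos 352° = 1958.75
Leg 4 (078°, 2859 m): east 2859 sin 78° = 2796.52, north 2859 cos 78° = 594.42
Net displacement: 5250.42 east, 1086.12 north. Direction back to start is (-5250.42, -1086.12): bearing = atan2(-5250.42, -1086.12) mod 360° = 258.31° ≈ 258°.

258°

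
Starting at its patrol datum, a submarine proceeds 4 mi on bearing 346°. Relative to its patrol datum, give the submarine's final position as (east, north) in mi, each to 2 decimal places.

(-0.97, 3.88)

Leg 1 (346°, 4 mi): east 4 sin 346° = -0.97, north 4 cos 346° = 3.88
Summing: -0.97 mi east, 3.88 mi north → (-0.97, 3.88).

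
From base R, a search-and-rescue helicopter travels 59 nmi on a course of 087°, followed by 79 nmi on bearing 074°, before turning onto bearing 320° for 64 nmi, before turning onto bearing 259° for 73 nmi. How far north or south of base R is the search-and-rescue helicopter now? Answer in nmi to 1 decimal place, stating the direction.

Leg 1 (087°, 59 nmi): east 59 sin 87° = 58.92, north 59 cos 87° = 3.09
Leg 2 (074°, 79 nmi): east 79 sin 74° = 75.94, north 79 cos 74° = 21.78
Leg 3 (320°, 64 nmi): east 64 sin 320° = -41.14, north 64 cos 320° = 49.03
Leg 4 (259°, 73 nmi): east 73 sin 259° = -71.66, north 73 cos 259° = -13.93
Net north component: 59.96 nmi.

60.0 nmi north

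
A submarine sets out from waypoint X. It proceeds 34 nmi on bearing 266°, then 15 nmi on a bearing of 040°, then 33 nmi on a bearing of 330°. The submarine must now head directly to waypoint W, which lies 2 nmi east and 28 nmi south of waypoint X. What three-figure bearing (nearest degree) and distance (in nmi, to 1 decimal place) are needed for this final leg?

Leg 1 (266°, 34 nmi): east 34 sin 266° = -33.92, north 34 cos 266° = -2.37
Leg 2 (040°, 15 nmi): east 15 sin 40° = 9.64, north 15 cos 40° = 11.49
Leg 3 (330°, 33 nmi): east 33 sin 330° = -16.50, north 33 cos 330° = 28.58
Current position: (-40.78, 37.70). Target: (2, -28). Remaining: Δeast = 42.78, Δnorth = -65.70.
Bearing = atan2(42.78, -65.70) mod 360° = 146.93°; distance = √((42.78)² + (-65.70)²) = 78.396 nmi.

147°, 78.4 nmi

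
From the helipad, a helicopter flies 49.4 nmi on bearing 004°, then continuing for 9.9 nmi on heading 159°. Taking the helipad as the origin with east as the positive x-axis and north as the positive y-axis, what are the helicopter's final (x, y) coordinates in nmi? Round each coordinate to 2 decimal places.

(6.99, 40.04)

Leg 1 (004°, 49.4 nmi): east 49.4 sin 4° = 3.45, north 49.4 cos 4° = 49.28
Leg 2 (159°, 9.9 nmi): east 9.9 sin 159° = 3.55, north 9.9 cos 159° = -9.24
Summing: 6.99 nmi east, 40.04 nmi north → (6.99, 40.04).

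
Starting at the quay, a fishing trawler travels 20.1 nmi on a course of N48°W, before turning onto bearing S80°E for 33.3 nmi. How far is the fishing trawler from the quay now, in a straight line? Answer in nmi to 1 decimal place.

19.4 nmi

Leg 1 (N48°W, 20.1 nmi): east 20.1 sin 312° = -14.94, north 20.1 cos 312° = 13.45
Leg 2 (S80°E, 33.3 nmi): east 33.3 sin 100° = 32.79, north 33.3 cos 100° = -5.78
Net: 17.86 east, 7.67 north. Distance = √((17.86)² + (7.67)²) = 19.433 nmi.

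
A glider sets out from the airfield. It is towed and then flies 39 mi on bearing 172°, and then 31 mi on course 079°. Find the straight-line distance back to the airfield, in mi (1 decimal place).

Leg 1 (172°, 39 mi): east 39 sin 172° = 5.43, north 39 cos 172° = -38.62
Leg 2 (079°, 31 mi): east 31 sin 79° = 30.43, north 31 cos 79° = 5.92
Net: 35.86 east, -32.71 north. Distance = √((35.86)² + (-32.71)²) = 48.533 mi.

48.5 mi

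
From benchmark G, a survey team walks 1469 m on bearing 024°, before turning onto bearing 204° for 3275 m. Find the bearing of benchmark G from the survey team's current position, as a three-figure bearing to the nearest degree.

024°

Leg 1 (024°, 1469 m): east 1469 sin 24° = 597.50, north 1469 cos 24° = 1342.00
Leg 2 (204°, 3275 m): east 3275 sin 204° = -1332.06, north 3275 cos 204° = -2991.86
Net displacement: -734.57 east, -1649.86 north. Direction back to start is (734.57, 1649.86): bearing = atan2(734.57, 1649.86) mod 360° = 24.00° ≈ 024°.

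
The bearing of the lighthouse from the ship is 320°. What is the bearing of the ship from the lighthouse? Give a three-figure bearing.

140°

Back-bearing = 320° − 180° = 140°.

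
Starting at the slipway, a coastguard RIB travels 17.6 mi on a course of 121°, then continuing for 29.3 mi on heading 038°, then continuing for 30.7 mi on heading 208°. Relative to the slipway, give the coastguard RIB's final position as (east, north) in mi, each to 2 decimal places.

(18.71, -13.08)

Leg 1 (121°, 17.6 mi): east 17.6 sin 121° = 15.09, north 17.6 cos 121° = -9.06
Leg 2 (038°, 29.3 mi): east 29.3 sin 38° = 18.04, north 29.3 cos 38° = 23.09
Leg 3 (208°, 30.7 mi): east 30.7 sin 208° = -14.41, north 30.7 cos 208° = -27.11
Summing: 18.71 mi east, -13.08 mi north → (18.71, -13.08).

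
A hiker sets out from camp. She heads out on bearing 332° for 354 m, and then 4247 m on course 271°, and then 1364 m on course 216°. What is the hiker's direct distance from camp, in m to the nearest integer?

Leg 1 (332°, 354 m): east 354 sin 332° = -166.19, north 354 cos 332° = 312.56
Leg 2 (271°, 4247 m): east 4247 sin 271° = -4246.35, north 4247 cos 271° = 74.12
Leg 3 (216°, 1364 m): east 1364 sin 216° = -801.74, north 1364 cos 216° = -1103.50
Net: -5214.29 east, -716.82 north. Distance = √((-5214.29)² + (-716.82)²) = 5263.325 m.

5263 m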